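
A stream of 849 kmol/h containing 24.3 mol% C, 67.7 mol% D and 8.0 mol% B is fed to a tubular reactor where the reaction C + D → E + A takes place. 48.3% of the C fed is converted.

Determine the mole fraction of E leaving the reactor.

0.117

C reacted = 0.483 × 206.3 = 99.65 kmol/h; ν_C = −1, so ξ = 99.65/1 = 99.65 kmol/h.
Outlet amounts (n = n₀ + ν ξ):
  C: 206.3 − 1(99.65) = 106.7
  D: 574.8 − 1(99.65) = 475.1
  E: 0 + 1(99.65) = 99.65
  A: 0 + 1(99.65) = 99.65
  B: 67.92 (inert)
Total out = 849 kmol/h; y_E = 99.65 / 849 = 0.1174.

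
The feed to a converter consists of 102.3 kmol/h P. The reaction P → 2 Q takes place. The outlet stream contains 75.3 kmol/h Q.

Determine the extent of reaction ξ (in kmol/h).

ξ = 37.6 kmol/h

For Q: n = n₀ + 2ξ → 75.3 = 0 + 2ξ, giving ξ = 37.65 kmol/h.
Outlet amounts (n = n₀ + ν ξ):
  P: 102.3 − 1(37.65) = 64.65
  Q: 0 + 2(37.65) = 75.3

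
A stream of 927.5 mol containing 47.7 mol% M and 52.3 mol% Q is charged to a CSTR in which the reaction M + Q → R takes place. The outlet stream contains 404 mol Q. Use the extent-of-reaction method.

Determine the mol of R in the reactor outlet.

For Q: n = n₀ − 1ξ → 404 = 485.1 − 1ξ, giving ξ = 81.08 mol.
Outlet amounts (n = n₀ + ν ξ):
  M: 442.4 − 1(81.08) = 361.3
  Q: 485.1 − 1(81.08) = 404
  R: 0 + 1(81.08) = 81.08

81.1 mol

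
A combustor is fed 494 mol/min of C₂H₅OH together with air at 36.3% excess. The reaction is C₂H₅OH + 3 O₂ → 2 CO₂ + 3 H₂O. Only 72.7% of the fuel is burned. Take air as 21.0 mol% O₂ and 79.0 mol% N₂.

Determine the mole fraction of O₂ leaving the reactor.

Stoichiometric O₂ = 3 × 494 = 1482 mol/min; O₂ fed = 1482 × 1.363 = 2020 mol/min.
N₂ fed = 2020 × 79/21 = 7599 mol/min.
Fuel reacted = 0.727 × 494 → ξ = 359.1 mol/min.
Outlet (n = n₀ + ν ξ):
  C₂H₅OH: 494 − 1(359.1) = 134.9
  O₂: 2020 − 3(359.1) = 942.6
  N₂: 7599 (inert)
  CO₂: 0 + 2(359.1) = 718.3
  H₂O: 0 + 3(359.1) = 1077
Total out = 10470 mol/min; y_O₂ = 942.6 / 10470 = 0.09001.

0.09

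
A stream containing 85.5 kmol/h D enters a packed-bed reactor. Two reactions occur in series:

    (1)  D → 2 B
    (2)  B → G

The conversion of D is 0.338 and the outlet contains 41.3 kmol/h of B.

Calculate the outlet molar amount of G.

Conversion of D: D consumed = 1ξ₁ = 0.338 × 85.5 → ξ₁ = 28.9 kmol/h.
B balance: n_B = 0 + 2ξ₁ − 1ξ₂ = 41.3 → ξ₂ = (2·28.9 − 41.3)/1 = 16.5 kmol/h.
Outlet amounts (n = n₀ + Σ ν·ξ):
  D: 85.5 − 1(28.9) = 56.6
  B: 0 + 2(28.9) − 1(16.5) = 41.3
  G: 0 + 1(16.5) = 16.5

16.5 kmol/h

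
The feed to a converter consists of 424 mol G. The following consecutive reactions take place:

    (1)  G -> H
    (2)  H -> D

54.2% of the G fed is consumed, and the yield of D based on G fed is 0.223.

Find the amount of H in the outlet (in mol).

Conversion of G: G consumed = 1ξ₁ = 0.542 × 424 → ξ₁ = 229.8 mol.
Yield of D: 1ξ₂ / 424 = 0.223 → ξ₂ = 94.55 mol.
Outlet amounts (n = n₀ + Σ ν·ξ):
  G: 424 − 1(229.8) = 194.2
  H: 0 + 1(229.8) − 1(94.55) = 135.3
  D: 0 + 1(94.55) = 94.55

135 mol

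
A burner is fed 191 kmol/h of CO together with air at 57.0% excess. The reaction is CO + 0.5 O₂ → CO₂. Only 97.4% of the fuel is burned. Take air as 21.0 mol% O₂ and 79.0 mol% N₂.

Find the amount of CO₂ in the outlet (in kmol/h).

186 kmol/h

Stoichiometric O₂ = 0.5 × 191 = 95.5 kmol/h; O₂ fed = 95.5 × 1.570 = 149.9 kmol/h.
N₂ fed = 149.9 × 79/21 = 564 kmol/h.
Fuel reacted = 0.974 × 191 → ξ = 186 kmol/h.
Outlet (n = n₀ + ν ξ):
  CO: 191 − 1(186) = 4.966
  O₂: 149.9 − 0.5(186) = 56.92
  N₂: 564 (inert)
  CO₂: 0 + 1(186) = 186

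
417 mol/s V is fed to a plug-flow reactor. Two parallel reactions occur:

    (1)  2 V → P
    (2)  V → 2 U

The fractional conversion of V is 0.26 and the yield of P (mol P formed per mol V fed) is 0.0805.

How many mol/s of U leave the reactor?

Yield of P: 1ξ₁ / 417 = 0.0805 → ξ₁ = 33.57 mol/s.
Conversion of V: 2ξ₁ + 1ξ₂ = 0.26 × 417 = 108.4 → ξ₂ = 41.28 mol/s.
Outlet amounts (n = n₀ + Σ ν·ξ):
  V: 417 − 2(33.57) − 1(41.28) = 308.6
  P: 0 + 1(33.57) = 33.57
  U: 0 + 2(41.28) = 82.57

82.6 mol/s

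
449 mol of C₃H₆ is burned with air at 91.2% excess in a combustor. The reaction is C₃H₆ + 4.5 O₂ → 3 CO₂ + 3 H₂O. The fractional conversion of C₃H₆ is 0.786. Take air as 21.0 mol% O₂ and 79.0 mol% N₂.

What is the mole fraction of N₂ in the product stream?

0.764

Stoichiometric O₂ = 4.5 × 449 = 2020 mol; O₂ fed = 2020 × 1.912 = 3863 mol.
N₂ fed = 3863 × 79/21 = 14530 mol.
Fuel reacted = 0.786 × 449 → ξ = 352.9 mol.
Outlet (n = n₀ + ν ξ):
  C₃H₆: 449 − 1(352.9) = 96.09
  O₂: 3863 − 4.5(352.9) = 2275
  N₂: 14530 (inert)
  CO₂: 0 + 3(352.9) = 1059
  H₂O: 0 + 3(352.9) = 1059
Total out = 19020 mol; y_N₂ = 14530 / 19020 = 0.764.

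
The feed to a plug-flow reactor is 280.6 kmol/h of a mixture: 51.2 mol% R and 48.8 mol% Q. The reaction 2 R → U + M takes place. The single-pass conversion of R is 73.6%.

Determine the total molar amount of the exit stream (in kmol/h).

R reacted = 0.736 × 143.7 = 105.7 kmol/h; ν_R = −2, so ξ = 105.7/2 = 52.87 kmol/h.
Outlet amounts (n = n₀ + ν ξ):
  R: 143.7 − 2(52.87) = 37.93
  U: 0 + 1(52.87) = 52.87
  M: 0 + 1(52.87) = 52.87
  Q: 136.9 (inert)
Total out = 37.93 + 52.87 + 52.87 + 136.9 = 280.6 kmol/h.

281 kmol/h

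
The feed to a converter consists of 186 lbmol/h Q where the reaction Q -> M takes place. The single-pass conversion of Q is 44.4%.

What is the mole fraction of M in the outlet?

Q reacted = 0.444 × 186 = 82.58 lbmol/h; ν_Q = −1, so ξ = 82.58/1 = 82.58 lbmol/h.
Outlet amounts (n = n₀ + ν ξ):
  Q: 186 − 1(82.58) = 103.4
  M: 0 + 1(82.58) = 82.58
Total out = 186 lbmol/h; y_M = 82.58 / 186 = 0.444.

0.444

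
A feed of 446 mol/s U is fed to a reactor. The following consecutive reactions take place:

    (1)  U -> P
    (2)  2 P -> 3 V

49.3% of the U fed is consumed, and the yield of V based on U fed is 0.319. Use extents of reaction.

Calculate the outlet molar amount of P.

Conversion of U: U consumed = 1ξ₁ = 0.493 × 446 → ξ₁ = 219.9 mol/s.
Yield of V: 3ξ₂ / 446 = 0.319 → ξ₂ = 47.42 mol/s.
Outlet amounts (n = n₀ + Σ ν·ξ):
  U: 446 − 1(219.9) = 226.1
  P: 0 + 1(219.9) − 2(47.42) = 125
  V: 0 + 3(47.42) = 142.3

125 mol/s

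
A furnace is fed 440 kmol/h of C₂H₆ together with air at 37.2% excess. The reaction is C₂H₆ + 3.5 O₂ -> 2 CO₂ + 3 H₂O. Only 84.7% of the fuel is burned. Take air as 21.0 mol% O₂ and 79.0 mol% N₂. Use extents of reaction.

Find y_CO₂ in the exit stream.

Stoichiometric O₂ = 3.5 × 440 = 1540 kmol/h; O₂ fed = 1540 × 1.372 = 2113 kmol/h.
N₂ fed = 2113 × 79/21 = 7948 kmol/h.
Fuel reacted = 0.847 × 440 → ξ = 372.7 kmol/h.
Outlet (n = n₀ + ν ξ):
  C₂H₆: 440 − 1(372.7) = 67.32
  O₂: 2113 − 3.5(372.7) = 808.5
  N₂: 7948 (inert)
  CO₂: 0 + 2(372.7) = 745.4
  H₂O: 0 + 3(372.7) = 1118
Total out = 10690 kmol/h; y_CO₂ = 745.4 / 10690 = 0.06974.

0.0697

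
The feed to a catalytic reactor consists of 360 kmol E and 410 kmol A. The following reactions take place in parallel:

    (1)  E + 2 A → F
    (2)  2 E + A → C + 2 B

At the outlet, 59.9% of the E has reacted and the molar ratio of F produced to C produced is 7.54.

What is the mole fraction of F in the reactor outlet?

Conversion of E: E consumed = 0.599 × 360 = 215.6 kmol = 1ξ₁ + 2ξ₂.
Selectivity: 1ξ₁ / (1ξ₂) = 7.54 → ξ₁ = 7.54 ξ₂.
Substitute: (1·7.54 + 2) ξ₂ = 215.6 → ξ₂ = 22.6 kmol, ξ₁ = 170.4 kmol.
Outlet amounts (n = n₀ + Σ ν·ξ):
  E: 360 − 1(170.4) − 2(22.6) = 144.4
  A: 410 − 2(170.4) − 1(22.6) = 46.53
  F: 0 + 1(170.4) = 170.4
  C: 0 + 1(22.6) = 22.6
  B: 0 + 2(22.6) = 45.21
Total out = 429.1 kmol; y_F = 170.4 / 429.1 = 0.3972.

0.397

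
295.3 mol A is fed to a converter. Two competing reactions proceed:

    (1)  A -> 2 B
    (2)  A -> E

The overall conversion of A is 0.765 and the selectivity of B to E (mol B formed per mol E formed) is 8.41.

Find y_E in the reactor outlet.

0.0908

Conversion of A: A consumed = 0.765 × 295.3 = 225.9 mol = 1ξ₁ + 1ξ₂.
Selectivity: 2ξ₁ / (1ξ₂) = 8.41 → ξ₁ = 4.205 ξ₂.
Substitute: (1·4.205 + 1) ξ₂ = 225.9 → ξ₂ = 43.4 mol, ξ₁ = 182.5 mol.
Outlet amounts (n = n₀ + Σ ν·ξ):
  A: 295.3 − 1(182.5) − 1(43.4) = 69.4
  B: 0 + 2(182.5) = 365
  E: 0 + 1(43.4) = 43.4
Total out = 477.8 mol; y_E = 43.4 / 477.8 = 0.09084.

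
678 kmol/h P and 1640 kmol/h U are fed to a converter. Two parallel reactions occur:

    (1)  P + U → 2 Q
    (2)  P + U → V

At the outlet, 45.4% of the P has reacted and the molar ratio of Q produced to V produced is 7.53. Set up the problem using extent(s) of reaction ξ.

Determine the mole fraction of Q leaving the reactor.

0.216

Conversion of P: P consumed = 0.454 × 678 = 307.8 kmol/h = 1ξ₁ + 1ξ₂.
Selectivity: 2ξ₁ / (1ξ₂) = 7.53 → ξ₁ = 3.765 ξ₂.
Substitute: (1·3.765 + 1) ξ₂ = 307.8 → ξ₂ = 64.6 kmol/h, ξ₁ = 243.2 kmol/h.
Outlet amounts (n = n₀ + Σ ν·ξ):
  P: 678 − 1(243.2) − 1(64.6) = 370.2
  U: 1640 − 1(243.2) − 1(64.6) = 1332
  Q: 0 + 2(243.2) = 486.4
  V: 0 + 1(64.6) = 64.6
Total out = 2253 kmol/h; y_Q = 486.4 / 2253 = 0.2159.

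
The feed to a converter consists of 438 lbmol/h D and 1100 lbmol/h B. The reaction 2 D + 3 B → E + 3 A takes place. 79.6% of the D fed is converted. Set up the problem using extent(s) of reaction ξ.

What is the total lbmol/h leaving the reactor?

1360 lbmol/h

D reacted = 0.796 × 438 = 348.6 lbmol/h; ν_D = −2, so ξ = 348.6/2 = 174.3 lbmol/h.
Outlet amounts (n = n₀ + ν ξ):
  D: 438 − 2(174.3) = 89.35
  B: 1100 − 3(174.3) = 577
  E: 0 + 1(174.3) = 174.3
  A: 0 + 3(174.3) = 523
Total out = 89.35 + 577 + 174.3 + 523 = 1364 lbmol/h.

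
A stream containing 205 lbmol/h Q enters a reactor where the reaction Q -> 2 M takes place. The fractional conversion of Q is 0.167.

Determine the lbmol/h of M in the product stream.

68.5 lbmol/h

Q reacted = 0.167 × 205 = 34.23 lbmol/h; ν_Q = −1, so ξ = 34.23/1 = 34.23 lbmol/h.
Outlet amounts (n = n₀ + ν ξ):
  Q: 205 − 1(34.23) = 170.8
  M: 0 + 2(34.23) = 68.47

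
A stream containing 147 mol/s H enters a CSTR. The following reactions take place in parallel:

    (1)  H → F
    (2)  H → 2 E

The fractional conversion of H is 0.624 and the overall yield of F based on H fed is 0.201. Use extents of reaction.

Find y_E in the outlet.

0.595

Yield of F: 1ξ₁ / 147 = 0.201 → ξ₁ = 29.55 mol/s.
Conversion of H: 1ξ₁ + 1ξ₂ = 0.624 × 147 = 91.73 → ξ₂ = 62.18 mol/s.
Outlet amounts (n = n₀ + Σ ν·ξ):
  H: 147 − 1(29.55) − 1(62.18) = 55.27
  F: 0 + 1(29.55) = 29.55
  E: 0 + 2(62.18) = 124.4
Total out = 209.2 mol/s; y_E = 124.4 / 209.2 = 0.5945.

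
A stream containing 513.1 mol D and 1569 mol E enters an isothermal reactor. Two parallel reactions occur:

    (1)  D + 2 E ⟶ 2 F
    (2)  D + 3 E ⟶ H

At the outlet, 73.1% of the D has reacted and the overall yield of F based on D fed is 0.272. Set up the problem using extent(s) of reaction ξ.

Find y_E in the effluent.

Yield of F: 2ξ₁ / 513.1 = 0.272 → ξ₁ = 69.78 mol.
Conversion of D: 1ξ₁ + 1ξ₂ = 0.731 × 513.1 = 375.1 → ξ₂ = 305.3 mol.
Outlet amounts (n = n₀ + Σ ν·ξ):
  D: 513.1 − 1(69.78) − 1(305.3) = 138
  E: 1569 − 2(69.78) − 3(305.3) = 513.6
  F: 0 + 2(69.78) = 139.6
  H: 0 + 1(305.3) = 305.3
Total out = 1096 mol; y_E = 513.6 / 1096 = 0.4684.

0.468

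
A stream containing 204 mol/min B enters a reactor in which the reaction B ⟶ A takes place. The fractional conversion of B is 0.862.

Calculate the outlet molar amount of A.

176 mol/min

B reacted = 0.862 × 204 = 175.8 mol/min; ν_B = −1, so ξ = 175.8/1 = 175.8 mol/min.
Outlet amounts (n = n₀ + ν ξ):
  B: 204 − 1(175.8) = 28.15
  A: 0 + 1(175.8) = 175.8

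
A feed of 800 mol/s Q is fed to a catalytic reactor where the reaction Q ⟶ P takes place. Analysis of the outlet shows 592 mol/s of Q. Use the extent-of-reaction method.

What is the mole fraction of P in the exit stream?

For Q: n = n₀ − 1ξ → 592 = 800 − 1ξ, giving ξ = 208 mol/s.
Outlet amounts (n = n₀ + ν ξ):
  Q: 800 − 1(208) = 592
  P: 0 + 1(208) = 208
Total out = 800 mol/s; y_P = 208 / 800 = 0.26.

0.26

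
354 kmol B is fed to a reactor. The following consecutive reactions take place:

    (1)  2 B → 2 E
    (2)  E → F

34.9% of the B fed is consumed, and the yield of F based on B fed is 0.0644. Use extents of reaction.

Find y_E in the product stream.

0.285

Conversion of B: B consumed = 2ξ₁ = 0.349 × 354 → ξ₁ = 61.77 kmol.
Yield of F: 1ξ₂ / 354 = 0.0644 → ξ₂ = 22.8 kmol.
Outlet amounts (n = n₀ + Σ ν·ξ):
  B: 354 − 2(61.77) = 230.5
  E: 0 + 2(61.77) − 1(22.8) = 100.7
  F: 0 + 1(22.8) = 22.8
Total out = 354 kmol; y_E = 100.7 / 354 = 0.2846.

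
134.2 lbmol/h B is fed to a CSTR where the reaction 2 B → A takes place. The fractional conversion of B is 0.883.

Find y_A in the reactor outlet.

B reacted = 0.883 × 134.2 = 118.5 lbmol/h; ν_B = −2, so ξ = 118.5/2 = 59.25 lbmol/h.
Outlet amounts (n = n₀ + ν ξ):
  B: 134.2 − 2(59.25) = 15.7
  A: 0 + 1(59.25) = 59.25
Total out = 74.95 lbmol/h; y_A = 59.25 / 74.95 = 0.7905.

0.791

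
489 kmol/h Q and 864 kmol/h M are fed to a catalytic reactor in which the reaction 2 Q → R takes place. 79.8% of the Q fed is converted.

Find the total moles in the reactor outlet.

Q reacted = 0.798 × 489 = 390.2 kmol/h; ν_Q = −2, so ξ = 390.2/2 = 195.1 kmol/h.
Outlet amounts (n = n₀ + ν ξ):
  Q: 489 − 2(195.1) = 98.78
  R: 0 + 1(195.1) = 195.1
  M: 864 (inert)
Total out = 98.78 + 195.1 + 864 = 1158 kmol/h.

1160 kmol/h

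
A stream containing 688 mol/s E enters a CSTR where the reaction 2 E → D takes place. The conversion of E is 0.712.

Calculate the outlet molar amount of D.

245 mol/s

E reacted = 0.712 × 688 = 489.9 mol/s; ν_E = −2, so ξ = 489.9/2 = 244.9 mol/s.
Outlet amounts (n = n₀ + ν ξ):
  E: 688 − 2(244.9) = 198.1
  D: 0 + 1(244.9) = 244.9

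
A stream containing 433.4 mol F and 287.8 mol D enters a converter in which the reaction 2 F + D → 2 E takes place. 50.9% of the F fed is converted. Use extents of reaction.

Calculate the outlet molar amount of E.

221 mol

F reacted = 0.509 × 433.4 = 220.6 mol; ν_F = −2, so ξ = 220.6/2 = 110.3 mol.
Outlet amounts (n = n₀ + ν ξ):
  F: 433.4 − 2(110.3) = 212.8
  D: 287.8 − 1(110.3) = 177.5
  E: 0 + 2(110.3) = 220.6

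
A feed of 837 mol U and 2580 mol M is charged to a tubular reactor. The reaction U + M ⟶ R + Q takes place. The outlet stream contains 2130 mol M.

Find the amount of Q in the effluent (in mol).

For M: n = n₀ − 1ξ → 2130 = 2580 − 1ξ, giving ξ = 450 mol.
Outlet amounts (n = n₀ + ν ξ):
  U: 837 − 1(450) = 387
  M: 2580 − 1(450) = 2130
  R: 0 + 1(450) = 450
  Q: 0 + 1(450) = 450

450 mol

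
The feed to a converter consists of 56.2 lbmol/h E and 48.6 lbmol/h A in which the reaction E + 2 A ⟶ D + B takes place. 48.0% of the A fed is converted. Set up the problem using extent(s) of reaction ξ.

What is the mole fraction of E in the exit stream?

0.478

A reacted = 0.48 × 48.6 = 23.33 lbmol/h; ν_A = −2, so ξ = 23.33/2 = 11.66 lbmol/h.
Outlet amounts (n = n₀ + ν ξ):
  E: 56.2 − 1(11.66) = 44.54
  A: 48.6 − 2(11.66) = 25.27
  D: 0 + 1(11.66) = 11.66
  B: 0 + 1(11.66) = 11.66
Total out = 93.14 lbmol/h; y_E = 44.54 / 93.14 = 0.4782.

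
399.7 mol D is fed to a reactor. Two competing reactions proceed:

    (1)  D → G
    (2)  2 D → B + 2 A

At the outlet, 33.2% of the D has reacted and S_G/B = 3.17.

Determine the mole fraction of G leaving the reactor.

Conversion of D: D consumed = 0.332 × 399.7 = 132.7 mol = 1ξ₁ + 2ξ₂.
Selectivity: 1ξ₁ / (1ξ₂) = 3.17 → ξ₁ = 3.17 ξ₂.
Substitute: (1·3.17 + 2) ξ₂ = 132.7 → ξ₂ = 25.67 mol, ξ₁ = 81.37 mol.
Outlet amounts (n = n₀ + Σ ν·ξ):
  D: 399.7 − 1(81.37) − 2(25.67) = 267
  G: 0 + 1(81.37) = 81.37
  B: 0 + 1(25.67) = 25.67
  A: 0 + 2(25.67) = 51.33
Total out = 425.4 mol; y_G = 81.37 / 425.4 = 0.1913.

0.191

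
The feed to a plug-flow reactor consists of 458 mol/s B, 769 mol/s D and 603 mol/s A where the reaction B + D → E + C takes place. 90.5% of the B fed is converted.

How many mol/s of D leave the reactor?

355 mol/s

B reacted = 0.905 × 458 = 414.5 mol/s; ν_B = −1, so ξ = 414.5/1 = 414.5 mol/s.
Outlet amounts (n = n₀ + ν ξ):
  B: 458 − 1(414.5) = 43.51
  D: 769 − 1(414.5) = 354.5
  E: 0 + 1(414.5) = 414.5
  C: 0 + 1(414.5) = 414.5
  A: 603 (inert)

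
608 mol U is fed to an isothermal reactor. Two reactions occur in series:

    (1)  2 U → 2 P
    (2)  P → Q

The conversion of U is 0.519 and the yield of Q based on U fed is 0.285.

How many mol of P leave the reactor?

142 mol

Conversion of U: U consumed = 2ξ₁ = 0.519 × 608 → ξ₁ = 157.8 mol.
Yield of Q: 1ξ₂ / 608 = 0.285 → ξ₂ = 173.3 mol.
Outlet amounts (n = n₀ + Σ ν·ξ):
  U: 608 − 2(157.8) = 292.4
  P: 0 + 2(157.8) − 1(173.3) = 142.3
  Q: 0 + 1(173.3) = 173.3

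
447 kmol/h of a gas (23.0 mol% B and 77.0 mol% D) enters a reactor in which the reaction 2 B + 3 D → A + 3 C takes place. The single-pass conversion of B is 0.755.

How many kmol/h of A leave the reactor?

38.8 kmol/h

B reacted = 0.755 × 102.8 = 77.62 kmol/h; ν_B = −2, so ξ = 77.62/2 = 38.81 kmol/h.
Outlet amounts (n = n₀ + ν ξ):
  B: 102.8 − 2(38.81) = 25.19
  D: 344.2 − 3(38.81) = 227.8
  A: 0 + 1(38.81) = 38.81
  C: 0 + 3(38.81) = 116.4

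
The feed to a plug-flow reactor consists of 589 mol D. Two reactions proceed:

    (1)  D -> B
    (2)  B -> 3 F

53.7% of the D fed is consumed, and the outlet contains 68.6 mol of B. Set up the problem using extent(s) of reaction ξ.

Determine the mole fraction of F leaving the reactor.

Conversion of D: D consumed = 1ξ₁ = 0.537 × 589 → ξ₁ = 316.3 mol.
B balance: n_B = 0 + 1ξ₁ − 1ξ₂ = 68.6 → ξ₂ = (1·316.3 − 68.6)/1 = 247.7 mol.
Outlet amounts (n = n₀ + Σ ν·ξ):
  D: 589 − 1(316.3) = 272.7
  B: 0 + 1(316.3) − 1(247.7) = 68.6
  F: 0 + 3(247.7) = 743.1
Total out = 1084 mol; y_F = 743.1 / 1084 = 0.6853.

0.685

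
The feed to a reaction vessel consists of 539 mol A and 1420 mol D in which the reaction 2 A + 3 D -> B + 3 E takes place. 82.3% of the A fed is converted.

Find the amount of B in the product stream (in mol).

A reacted = 0.823 × 539 = 443.6 mol; ν_A = −2, so ξ = 443.6/2 = 221.8 mol.
Outlet amounts (n = n₀ + ν ξ):
  A: 539 − 2(221.8) = 95.4
  D: 1420 − 3(221.8) = 754.6
  B: 0 + 1(221.8) = 221.8
  E: 0 + 3(221.8) = 665.4

222 mol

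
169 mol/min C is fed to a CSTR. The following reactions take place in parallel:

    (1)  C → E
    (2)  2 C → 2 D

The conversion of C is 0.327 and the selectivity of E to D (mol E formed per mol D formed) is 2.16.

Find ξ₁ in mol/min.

ξ₁ = 37.8 mol/min

Conversion of C: C consumed = 0.327 × 169 = 55.26 mol/min = 1ξ₁ + 2ξ₂.
Selectivity: 1ξ₁ / (2ξ₂) = 2.16 → ξ₁ = 4.32 ξ₂.
Substitute: (1·4.32 + 2) ξ₂ = 55.26 → ξ₂ = 8.744 mol/min, ξ₁ = 37.77 mol/min.
Outlet amounts (n = n₀ + Σ ν·ξ):
  C: 169 − 1(37.77) − 2(8.744) = 113.7
  E: 0 + 1(37.77) = 37.77
  D: 0 + 2(8.744) = 17.49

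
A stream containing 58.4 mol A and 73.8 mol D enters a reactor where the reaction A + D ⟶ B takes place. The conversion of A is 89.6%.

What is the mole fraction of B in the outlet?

A reacted = 0.896 × 58.4 = 52.33 mol; ν_A = −1, so ξ = 52.33/1 = 52.33 mol.
Outlet amounts (n = n₀ + ν ξ):
  A: 58.4 − 1(52.33) = 6.074
  D: 73.8 − 1(52.33) = 21.47
  B: 0 + 1(52.33) = 52.33
Total out = 79.87 mol; y_B = 52.33 / 79.87 = 0.6551.

0.655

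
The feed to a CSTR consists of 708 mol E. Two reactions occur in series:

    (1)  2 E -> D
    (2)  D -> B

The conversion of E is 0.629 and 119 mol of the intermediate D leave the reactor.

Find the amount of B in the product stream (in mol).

104 mol

Conversion of E: E consumed = 2ξ₁ = 0.629 × 708 → ξ₁ = 222.7 mol.
D balance: n_D = 0 + 1ξ₁ − 1ξ₂ = 119 → ξ₂ = (1·222.7 − 119)/1 = 103.7 mol.
Outlet amounts (n = n₀ + Σ ν·ξ):
  E: 708 − 2(222.7) = 262.7
  D: 0 + 1(222.7) − 1(103.7) = 119
  B: 0 + 1(103.7) = 103.7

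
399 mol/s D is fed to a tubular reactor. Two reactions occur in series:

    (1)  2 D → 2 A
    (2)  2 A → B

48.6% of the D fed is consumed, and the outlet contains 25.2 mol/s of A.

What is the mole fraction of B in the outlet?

0.268

Conversion of D: D consumed = 2ξ₁ = 0.486 × 399 → ξ₁ = 96.96 mol/s.
A balance: n_A = 0 + 2ξ₁ − 2ξ₂ = 25.2 → ξ₂ = (2·96.96 − 25.2)/2 = 84.36 mol/s.
Outlet amounts (n = n₀ + Σ ν·ξ):
  D: 399 − 2(96.96) = 205.1
  A: 0 + 2(96.96) − 2(84.36) = 25.2
  B: 0 + 1(84.36) = 84.36
Total out = 314.6 mol/s; y_B = 84.36 / 314.6 = 0.2681.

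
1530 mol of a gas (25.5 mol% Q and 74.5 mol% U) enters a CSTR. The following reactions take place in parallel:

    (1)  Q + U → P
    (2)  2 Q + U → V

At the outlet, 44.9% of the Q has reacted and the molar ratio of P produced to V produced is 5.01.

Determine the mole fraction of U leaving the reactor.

0.73

Conversion of Q: Q consumed = 0.449 × 390.1 = 175.2 mol = 1ξ₁ + 2ξ₂.
Selectivity: 1ξ₁ / (1ξ₂) = 5.01 → ξ₁ = 5.01 ξ₂.
Substitute: (1·5.01 + 2) ξ₂ = 175.2 → ξ₂ = 24.99 mol, ξ₁ = 125.2 mol.
Outlet amounts (n = n₀ + Σ ν·ξ):
  Q: 390.1 − 1(125.2) − 2(24.99) = 215
  U: 1140 − 1(125.2) − 1(24.99) = 989.7
  P: 0 + 1(125.2) = 125.2
  V: 0 + 1(24.99) = 24.99
Total out = 1355 mol; y_U = 989.7 / 1355 = 0.7305.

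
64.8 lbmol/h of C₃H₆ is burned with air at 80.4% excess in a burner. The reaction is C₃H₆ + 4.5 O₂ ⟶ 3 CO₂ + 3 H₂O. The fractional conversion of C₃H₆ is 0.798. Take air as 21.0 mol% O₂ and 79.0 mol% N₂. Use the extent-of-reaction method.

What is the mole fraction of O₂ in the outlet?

0.113

Stoichiometric O₂ = 4.5 × 64.8 = 291.6 lbmol/h; O₂ fed = 291.6 × 1.804 = 526 lbmol/h.
N₂ fed = 526 × 79/21 = 1979 lbmol/h.
Fuel reacted = 0.798 × 64.8 → ξ = 51.71 lbmol/h.
Outlet (n = n₀ + ν ξ):
  C₃H₆: 64.8 − 1(51.71) = 13.09
  O₂: 526 − 4.5(51.71) = 293.3
  N₂: 1979 (inert)
  CO₂: 0 + 3(51.71) = 155.1
  H₂O: 0 + 3(51.71) = 155.1
Total out = 2596 lbmol/h; y_O₂ = 293.3 / 2596 = 0.113.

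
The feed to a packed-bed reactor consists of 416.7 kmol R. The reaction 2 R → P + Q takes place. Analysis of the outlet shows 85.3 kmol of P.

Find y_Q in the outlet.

0.205

For P: n = n₀ + 1ξ → 85.3 = 0 + 1ξ, giving ξ = 85.3 kmol.
Outlet amounts (n = n₀ + ν ξ):
  R: 416.7 − 2(85.3) = 246.1
  P: 0 + 1(85.3) = 85.3
  Q: 0 + 1(85.3) = 85.3
Total out = 416.7 kmol; y_Q = 85.3 / 416.7 = 0.2047.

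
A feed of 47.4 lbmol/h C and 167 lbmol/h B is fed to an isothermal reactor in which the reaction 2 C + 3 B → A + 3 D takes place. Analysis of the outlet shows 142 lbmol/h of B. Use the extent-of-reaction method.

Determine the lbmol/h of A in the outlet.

For B: n = n₀ − 3ξ → 142 = 167 − 3ξ, giving ξ = 8.333 lbmol/h.
Outlet amounts (n = n₀ + ν ξ):
  C: 47.4 − 2(8.333) = 30.73
  B: 167 − 3(8.333) = 142
  A: 0 + 1(8.333) = 8.333
  D: 0 + 3(8.333) = 25

8.33 lbmol/h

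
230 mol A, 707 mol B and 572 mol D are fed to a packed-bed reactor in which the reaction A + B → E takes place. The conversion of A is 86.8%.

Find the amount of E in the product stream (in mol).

200 mol

A reacted = 0.868 × 230 = 199.6 mol; ν_A = −1, so ξ = 199.6/1 = 199.6 mol.
Outlet amounts (n = n₀ + ν ξ):
  A: 230 − 1(199.6) = 30.36
  B: 707 − 1(199.6) = 507.4
  E: 0 + 1(199.6) = 199.6
  D: 572 (inert)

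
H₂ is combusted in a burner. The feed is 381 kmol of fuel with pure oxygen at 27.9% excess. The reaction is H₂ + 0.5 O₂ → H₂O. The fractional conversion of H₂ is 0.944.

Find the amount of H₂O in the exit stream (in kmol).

360 kmol

Stoichiometric O₂ = 0.5 × 381 = 190.5 kmol; O₂ fed = 190.5 × 1.279 = 243.6 kmol.
Fuel reacted = 0.944 × 381 → ξ = 359.7 kmol.
Outlet (n = n₀ + ν ξ):
  H₂: 381 − 1(359.7) = 21.34
  O₂: 243.6 − 0.5(359.7) = 63.82
  H₂O: 0 + 1(359.7) = 359.7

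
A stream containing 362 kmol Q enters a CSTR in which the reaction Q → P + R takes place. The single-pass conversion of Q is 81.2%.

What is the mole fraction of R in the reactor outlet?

0.448

Q reacted = 0.812 × 362 = 293.9 kmol; ν_Q = −1, so ξ = 293.9/1 = 293.9 kmol.
Outlet amounts (n = n₀ + ν ξ):
  Q: 362 − 1(293.9) = 68.06
  P: 0 + 1(293.9) = 293.9
  R: 0 + 1(293.9) = 293.9
Total out = 655.9 kmol; y_R = 293.9 / 655.9 = 0.4481.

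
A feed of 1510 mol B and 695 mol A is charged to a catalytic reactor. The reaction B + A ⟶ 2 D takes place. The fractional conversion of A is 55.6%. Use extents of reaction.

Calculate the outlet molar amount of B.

1120 mol

A reacted = 0.556 × 695 = 386.4 mol; ν_A = −1, so ξ = 386.4/1 = 386.4 mol.
Outlet amounts (n = n₀ + ν ξ):
  B: 1510 − 1(386.4) = 1124
  A: 695 − 1(386.4) = 308.6
  D: 0 + 2(386.4) = 772.8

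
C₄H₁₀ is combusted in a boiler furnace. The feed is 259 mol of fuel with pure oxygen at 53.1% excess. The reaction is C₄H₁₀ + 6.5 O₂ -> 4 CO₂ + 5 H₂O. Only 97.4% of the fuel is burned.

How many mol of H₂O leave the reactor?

1260 mol

Stoichiometric O₂ = 6.5 × 259 = 1684 mol; O₂ fed = 1684 × 1.531 = 2577 mol.
Fuel reacted = 0.974 × 259 → ξ = 252.3 mol.
Outlet (n = n₀ + ν ξ):
  C₄H₁₀: 259 − 1(252.3) = 6.734
  O₂: 2577 − 6.5(252.3) = 937.7
  CO₂: 0 + 4(252.3) = 1009
  H₂O: 0 + 5(252.3) = 1261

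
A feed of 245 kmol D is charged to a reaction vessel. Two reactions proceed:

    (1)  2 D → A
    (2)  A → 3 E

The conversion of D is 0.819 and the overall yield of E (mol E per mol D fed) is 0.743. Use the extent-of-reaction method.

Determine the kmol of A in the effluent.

Conversion of D: D consumed = 2ξ₁ = 0.819 × 245 → ξ₁ = 100.3 kmol.
Yield of E: 3ξ₂ / 245 = 0.743 → ξ₂ = 60.68 kmol.
Outlet amounts (n = n₀ + Σ ν·ξ):
  D: 245 − 2(100.3) = 44.34
  A: 0 + 1(100.3) − 1(60.68) = 39.65
  E: 0 + 3(60.68) = 182

39.6 kmol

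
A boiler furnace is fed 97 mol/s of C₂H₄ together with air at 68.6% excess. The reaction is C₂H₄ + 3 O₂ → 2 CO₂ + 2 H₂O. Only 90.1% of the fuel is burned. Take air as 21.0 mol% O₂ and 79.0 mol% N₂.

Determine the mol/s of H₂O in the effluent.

175 mol/s

Stoichiometric O₂ = 3 × 97 = 291 mol/s; O₂ fed = 291 × 1.686 = 490.6 mol/s.
N₂ fed = 490.6 × 79/21 = 1846 mol/s.
Fuel reacted = 0.901 × 97 → ξ = 87.4 mol/s.
Outlet (n = n₀ + ν ξ):
  C₂H₄: 97 − 1(87.4) = 9.603
  O₂: 490.6 − 3(87.4) = 228.4
  N₂: 1846 (inert)
  CO₂: 0 + 2(87.4) = 174.8
  H₂O: 0 + 2(87.4) = 174.8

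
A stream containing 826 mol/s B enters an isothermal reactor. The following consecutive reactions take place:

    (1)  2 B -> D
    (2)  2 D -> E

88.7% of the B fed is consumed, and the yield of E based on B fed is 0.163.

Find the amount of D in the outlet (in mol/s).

97.1 mol/s

Conversion of B: B consumed = 2ξ₁ = 0.887 × 826 → ξ₁ = 366.3 mol/s.
Yield of E: 1ξ₂ / 826 = 0.163 → ξ₂ = 134.6 mol/s.
Outlet amounts (n = n₀ + Σ ν·ξ):
  B: 826 − 2(366.3) = 93.34
  D: 0 + 1(366.3) − 2(134.6) = 97.06
  E: 0 + 1(134.6) = 134.6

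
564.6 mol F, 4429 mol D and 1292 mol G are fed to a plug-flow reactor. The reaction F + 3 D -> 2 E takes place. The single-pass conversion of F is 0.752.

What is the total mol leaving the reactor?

F reacted = 0.752 × 564.6 = 424.6 mol; ν_F = −1, so ξ = 424.6/1 = 424.6 mol.
Outlet amounts (n = n₀ + ν ξ):
  F: 564.6 − 1(424.6) = 140
  D: 4429 − 3(424.6) = 3155
  E: 0 + 2(424.6) = 849.2
  G: 1292 (inert)
Total out = 140 + 3155 + 849.2 + 1292 = 5436 mol.

5440 mol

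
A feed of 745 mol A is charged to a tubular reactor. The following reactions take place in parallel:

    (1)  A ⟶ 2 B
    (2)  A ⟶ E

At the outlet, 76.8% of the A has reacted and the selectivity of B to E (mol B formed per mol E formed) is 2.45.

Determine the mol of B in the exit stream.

630 mol

Conversion of A: A consumed = 0.768 × 745 = 572.2 mol = 1ξ₁ + 1ξ₂.
Selectivity: 2ξ₁ / (1ξ₂) = 2.45 → ξ₁ = 1.225 ξ₂.
Substitute: (1·1.225 + 1) ξ₂ = 572.2 → ξ₂ = 257.2 mol, ξ₁ = 315 mol.
Outlet amounts (n = n₀ + Σ ν·ξ):
  A: 745 − 1(315) − 1(257.2) = 172.8
  B: 0 + 2(315) = 630
  E: 0 + 1(257.2) = 257.2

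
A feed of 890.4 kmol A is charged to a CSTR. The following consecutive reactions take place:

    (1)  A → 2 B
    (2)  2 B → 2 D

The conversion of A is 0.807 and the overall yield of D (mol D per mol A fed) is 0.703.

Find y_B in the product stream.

0.504

Conversion of A: A consumed = 1ξ₁ = 0.807 × 890.4 → ξ₁ = 718.6 kmol.
Yield of D: 2ξ₂ / 890.4 = 0.703 → ξ₂ = 313 kmol.
Outlet amounts (n = n₀ + Σ ν·ξ):
  A: 890.4 − 1(718.6) = 171.8
  B: 0 + 2(718.6) − 2(313) = 811.2
  D: 0 + 2(313) = 626
Total out = 1609 kmol; y_B = 811.2 / 1609 = 0.5042.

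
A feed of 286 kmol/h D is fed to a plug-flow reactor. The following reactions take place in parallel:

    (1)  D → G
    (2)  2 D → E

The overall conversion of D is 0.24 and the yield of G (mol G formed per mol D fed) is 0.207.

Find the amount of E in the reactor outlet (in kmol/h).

4.72 kmol/h

Yield of G: 1ξ₁ / 286 = 0.207 → ξ₁ = 59.2 kmol/h.
Conversion of D: 1ξ₁ + 2ξ₂ = 0.24 × 286 = 68.64 → ξ₂ = 4.719 kmol/h.
Outlet amounts (n = n₀ + Σ ν·ξ):
  D: 286 − 1(59.2) − 2(4.719) = 217.4
  G: 0 + 1(59.2) = 59.2
  E: 0 + 1(4.719) = 4.719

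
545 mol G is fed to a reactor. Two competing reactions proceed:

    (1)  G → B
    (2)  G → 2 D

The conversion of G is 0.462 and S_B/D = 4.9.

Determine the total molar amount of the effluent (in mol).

568 mol

Conversion of G: G consumed = 0.462 × 545 = 251.8 mol = 1ξ₁ + 1ξ₂.
Selectivity: 1ξ₁ / (2ξ₂) = 4.9 → ξ₁ = 9.8 ξ₂.
Substitute: (1·9.8 + 1) ξ₂ = 251.8 → ξ₂ = 23.31 mol, ξ₁ = 228.5 mol.
Outlet amounts (n = n₀ + Σ ν·ξ):
  G: 545 − 1(228.5) − 1(23.31) = 293.2
  B: 0 + 1(228.5) = 228.5
  D: 0 + 2(23.31) = 46.63
Total out = 293.2 + 228.5 + 46.63 = 568.3 mol.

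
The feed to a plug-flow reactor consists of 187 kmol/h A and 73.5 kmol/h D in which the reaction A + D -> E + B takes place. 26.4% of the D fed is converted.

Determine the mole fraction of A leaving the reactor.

0.643

D reacted = 0.264 × 73.5 = 19.4 kmol/h; ν_D = −1, so ξ = 19.4/1 = 19.4 kmol/h.
Outlet amounts (n = n₀ + ν ξ):
  A: 187 − 1(19.4) = 167.6
  D: 73.5 − 1(19.4) = 54.1
  E: 0 + 1(19.4) = 19.4
  B: 0 + 1(19.4) = 19.4
Total out = 260.5 kmol/h; y_A = 167.6 / 260.5 = 0.6434.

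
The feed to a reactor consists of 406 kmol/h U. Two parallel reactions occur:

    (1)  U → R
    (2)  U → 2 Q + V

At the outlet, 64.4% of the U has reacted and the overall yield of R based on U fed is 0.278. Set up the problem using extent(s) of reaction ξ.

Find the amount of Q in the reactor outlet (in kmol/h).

Yield of R: 1ξ₁ / 406 = 0.278 → ξ₁ = 112.9 kmol/h.
Conversion of U: 1ξ₁ + 1ξ₂ = 0.644 × 406 = 261.5 → ξ₂ = 148.6 kmol/h.
Outlet amounts (n = n₀ + Σ ν·ξ):
  U: 406 − 1(112.9) − 1(148.6) = 144.5
  R: 0 + 1(112.9) = 112.9
  Q: 0 + 2(148.6) = 297.2
  V: 0 + 1(148.6) = 148.6

297 kmol/h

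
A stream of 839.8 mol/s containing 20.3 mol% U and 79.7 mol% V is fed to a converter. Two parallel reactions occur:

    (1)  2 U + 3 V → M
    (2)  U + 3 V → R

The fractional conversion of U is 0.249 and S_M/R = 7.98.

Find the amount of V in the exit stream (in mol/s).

602 mol/s

Conversion of U: U consumed = 0.249 × 170.5 = 42.45 mol/s = 2ξ₁ + 1ξ₂.
Selectivity: 1ξ₁ / (1ξ₂) = 7.98 → ξ₁ = 7.98 ξ₂.
Substitute: (2·7.98 + 1) ξ₂ = 42.45 → ξ₂ = 2.503 mol/s, ξ₁ = 19.97 mol/s.
Outlet amounts (n = n₀ + Σ ν·ξ):
  U: 170.5 − 2(19.97) − 1(2.503) = 128
  V: 669.3 − 3(19.97) − 3(2.503) = 601.9
  M: 0 + 1(19.97) = 19.97
  R: 0 + 1(2.503) = 2.503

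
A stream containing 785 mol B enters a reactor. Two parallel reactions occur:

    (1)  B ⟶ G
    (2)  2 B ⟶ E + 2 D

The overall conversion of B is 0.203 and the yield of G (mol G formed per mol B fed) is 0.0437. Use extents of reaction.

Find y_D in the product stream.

0.148

Yield of G: 1ξ₁ / 785 = 0.0437 → ξ₁ = 34.3 mol.
Conversion of B: 1ξ₁ + 2ξ₂ = 0.203 × 785 = 159.4 → ξ₂ = 62.53 mol.
Outlet amounts (n = n₀ + Σ ν·ξ):
  B: 785 − 1(34.3) − 2(62.53) = 625.6
  G: 0 + 1(34.3) = 34.3
  E: 0 + 1(62.53) = 62.53
  D: 0 + 2(62.53) = 125.1
Total out = 847.5 mol; y_D = 125.1 / 847.5 = 0.1475.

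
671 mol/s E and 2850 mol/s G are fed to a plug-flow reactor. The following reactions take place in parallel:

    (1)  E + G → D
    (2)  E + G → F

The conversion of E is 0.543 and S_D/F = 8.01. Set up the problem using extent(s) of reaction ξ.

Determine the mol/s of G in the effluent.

Conversion of E: E consumed = 0.543 × 671 = 364.4 mol/s = 1ξ₁ + 1ξ₂.
Selectivity: 1ξ₁ / (1ξ₂) = 8.01 → ξ₁ = 8.01 ξ₂.
Substitute: (1·8.01 + 1) ξ₂ = 364.4 → ξ₂ = 40.44 mol/s, ξ₁ = 323.9 mol/s.
Outlet amounts (n = n₀ + Σ ν·ξ):
  E: 671 − 1(323.9) − 1(40.44) = 306.6
  G: 2850 − 1(323.9) − 1(40.44) = 2486
  D: 0 + 1(323.9) = 323.9
  F: 0 + 1(40.44) = 40.44

2490 mol/s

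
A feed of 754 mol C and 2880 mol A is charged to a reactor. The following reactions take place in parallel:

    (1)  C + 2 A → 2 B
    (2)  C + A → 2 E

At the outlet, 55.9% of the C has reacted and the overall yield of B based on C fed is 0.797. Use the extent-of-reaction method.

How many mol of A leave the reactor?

Yield of B: 2ξ₁ / 754 = 0.797 → ξ₁ = 300.5 mol.
Conversion of C: 1ξ₁ + 1ξ₂ = 0.559 × 754 = 421.5 → ξ₂ = 121 mol.
Outlet amounts (n = n₀ + Σ ν·ξ):
  C: 754 − 1(300.5) − 1(121) = 332.5
  A: 2880 − 2(300.5) − 1(121) = 2158
  B: 0 + 2(300.5) = 600.9
  E: 0 + 2(121) = 242

2160 mol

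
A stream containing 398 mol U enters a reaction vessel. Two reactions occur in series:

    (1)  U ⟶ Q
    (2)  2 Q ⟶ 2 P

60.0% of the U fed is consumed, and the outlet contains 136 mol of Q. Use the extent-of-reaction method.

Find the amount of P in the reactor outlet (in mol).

Conversion of U: U consumed = 1ξ₁ = 0.6 × 398 → ξ₁ = 238.8 mol.
Q balance: n_Q = 0 + 1ξ₁ − 2ξ₂ = 136 → ξ₂ = (1·238.8 − 136)/2 = 51.4 mol.
Outlet amounts (n = n₀ + Σ ν·ξ):
  U: 398 − 1(238.8) = 159.2
  Q: 0 + 1(238.8) − 2(51.4) = 136
  P: 0 + 2(51.4) = 102.8

103 mol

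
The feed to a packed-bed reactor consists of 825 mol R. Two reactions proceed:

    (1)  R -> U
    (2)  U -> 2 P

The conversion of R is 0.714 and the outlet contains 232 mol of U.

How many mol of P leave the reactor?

714 mol

Conversion of R: R consumed = 1ξ₁ = 0.714 × 825 → ξ₁ = 589 mol.
U balance: n_U = 0 + 1ξ₁ − 1ξ₂ = 232 → ξ₂ = (1·589 − 232)/1 = 357 mol.
Outlet amounts (n = n₀ + Σ ν·ξ):
  R: 825 − 1(589) = 236
  U: 0 + 1(589) − 1(357) = 232
  P: 0 + 2(357) = 714.1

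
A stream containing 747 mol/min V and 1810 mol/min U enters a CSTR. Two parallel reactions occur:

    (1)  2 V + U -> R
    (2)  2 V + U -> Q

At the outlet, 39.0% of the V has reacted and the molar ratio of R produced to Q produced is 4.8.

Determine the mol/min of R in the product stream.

121 mol/min

Conversion of V: V consumed = 0.39 × 747 = 291.3 mol/min = 2ξ₁ + 2ξ₂.
Selectivity: 1ξ₁ / (1ξ₂) = 4.8 → ξ₁ = 4.8 ξ₂.
Substitute: (2·4.8 + 2) ξ₂ = 291.3 → ξ₂ = 25.11 mol/min, ξ₁ = 120.6 mol/min.
Outlet amounts (n = n₀ + Σ ν·ξ):
  V: 747 − 2(120.6) − 2(25.11) = 455.7
  U: 1810 − 1(120.6) − 1(25.11) = 1664
  R: 0 + 1(120.6) = 120.6
  Q: 0 + 1(25.11) = 25.11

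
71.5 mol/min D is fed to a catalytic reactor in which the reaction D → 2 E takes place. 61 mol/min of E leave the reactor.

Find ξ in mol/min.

For E: n = n₀ + 2ξ → 61 = 0 + 2ξ, giving ξ = 30.5 mol/min.
Outlet amounts (n = n₀ + ν ξ):
  D: 71.5 − 1(30.5) = 41
  E: 0 + 2(30.5) = 61

ξ = 30.5 mol/min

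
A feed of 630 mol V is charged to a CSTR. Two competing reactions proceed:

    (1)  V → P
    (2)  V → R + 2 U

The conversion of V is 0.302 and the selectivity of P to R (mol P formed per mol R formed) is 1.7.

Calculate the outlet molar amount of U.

Conversion of V: V consumed = 0.302 × 630 = 190.3 mol = 1ξ₁ + 1ξ₂.
Selectivity: 1ξ₁ / (1ξ₂) = 1.7 → ξ₁ = 1.7 ξ₂.
Substitute: (1·1.7 + 1) ξ₂ = 190.3 → ξ₂ = 70.47 mol, ξ₁ = 119.8 mol.
Outlet amounts (n = n₀ + Σ ν·ξ):
  V: 630 − 1(119.8) − 1(70.47) = 439.7
  P: 0 + 1(119.8) = 119.8
  R: 0 + 1(70.47) = 70.47
  U: 0 + 2(70.47) = 140.9

141 mol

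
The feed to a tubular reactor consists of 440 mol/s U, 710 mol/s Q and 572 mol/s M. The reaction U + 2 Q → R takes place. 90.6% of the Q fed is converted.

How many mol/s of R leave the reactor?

322 mol/s

Q reacted = 0.906 × 710 = 643.3 mol/s; ν_Q = −2, so ξ = 643.3/2 = 321.6 mol/s.
Outlet amounts (n = n₀ + ν ξ):
  U: 440 − 1(321.6) = 118.4
  Q: 710 − 2(321.6) = 66.74
  R: 0 + 1(321.6) = 321.6
  M: 572 (inert)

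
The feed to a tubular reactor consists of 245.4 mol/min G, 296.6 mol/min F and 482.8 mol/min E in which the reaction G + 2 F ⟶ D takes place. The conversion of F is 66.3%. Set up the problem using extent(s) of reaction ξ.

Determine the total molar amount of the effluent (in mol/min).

F reacted = 0.663 × 296.6 = 196.6 mol/min; ν_F = −2, so ξ = 196.6/2 = 98.32 mol/min.
Outlet amounts (n = n₀ + ν ξ):
  G: 245.4 − 1(98.32) = 147.1
  F: 296.6 − 2(98.32) = 99.95
  D: 0 + 1(98.32) = 98.32
  E: 482.8 (inert)
Total out = 147.1 + 99.95 + 98.32 + 482.8 = 828.2 mol/min.

828 mol/min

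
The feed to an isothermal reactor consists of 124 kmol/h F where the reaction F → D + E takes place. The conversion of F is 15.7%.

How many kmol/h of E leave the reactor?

19.5 kmol/h

F reacted = 0.157 × 124 = 19.47 kmol/h; ν_F = −1, so ξ = 19.47/1 = 19.47 kmol/h.
Outlet amounts (n = n₀ + ν ξ):
  F: 124 − 1(19.47) = 104.5
  D: 0 + 1(19.47) = 19.47
  E: 0 + 1(19.47) = 19.47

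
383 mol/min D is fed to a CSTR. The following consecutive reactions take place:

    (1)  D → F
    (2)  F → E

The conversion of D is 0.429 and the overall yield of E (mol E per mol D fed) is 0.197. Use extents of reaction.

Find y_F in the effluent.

Conversion of D: D consumed = 1ξ₁ = 0.429 × 383 → ξ₁ = 164.3 mol/min.
Yield of E: 1ξ₂ / 383 = 0.197 → ξ₂ = 75.45 mol/min.
Outlet amounts (n = n₀ + Σ ν·ξ):
  D: 383 − 1(164.3) = 218.7
  F: 0 + 1(164.3) − 1(75.45) = 88.86
  E: 0 + 1(75.45) = 75.45
Total out = 383 mol/min; y_F = 88.86 / 383 = 0.232.

0.232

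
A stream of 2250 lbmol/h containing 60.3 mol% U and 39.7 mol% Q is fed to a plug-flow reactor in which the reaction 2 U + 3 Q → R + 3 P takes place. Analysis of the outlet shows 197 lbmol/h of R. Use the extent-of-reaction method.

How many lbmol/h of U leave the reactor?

For R: n = n₀ + 1ξ → 197 = 0 + 1ξ, giving ξ = 197 lbmol/h.
Outlet amounts (n = n₀ + ν ξ):
  U: 1357 − 2(197) = 962.8
  Q: 893.2 − 3(197) = 302.2
  R: 0 + 1(197) = 197
  P: 0 + 3(197) = 591

963 lbmol/h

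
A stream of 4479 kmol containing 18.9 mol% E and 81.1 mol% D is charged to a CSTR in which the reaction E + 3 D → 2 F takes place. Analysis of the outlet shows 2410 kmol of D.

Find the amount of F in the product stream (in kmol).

815 kmol

For D: n = n₀ − 3ξ → 2410 = 3632 − 3ξ, giving ξ = 407.5 kmol.
Outlet amounts (n = n₀ + ν ξ):
  E: 846.5 − 1(407.5) = 439
  D: 3632 − 3(407.5) = 2410
  F: 0 + 2(407.5) = 815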